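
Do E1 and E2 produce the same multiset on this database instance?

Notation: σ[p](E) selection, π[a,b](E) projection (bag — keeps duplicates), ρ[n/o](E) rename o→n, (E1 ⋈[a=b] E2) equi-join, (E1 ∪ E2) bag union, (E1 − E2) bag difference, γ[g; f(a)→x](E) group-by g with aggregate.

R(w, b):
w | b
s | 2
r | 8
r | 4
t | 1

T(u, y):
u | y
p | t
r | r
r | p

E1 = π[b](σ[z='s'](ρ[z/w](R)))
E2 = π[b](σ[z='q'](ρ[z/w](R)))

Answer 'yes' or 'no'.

E1 row counts bottom-up:
  R → 4
  ρ[z/w](R) → 4
  σ[z='s'](ρ[z/w](R)) → 1
  π[b](σ[z='s'](ρ[z/w](R))) → 1
E2 row counts bottom-up:
  R → 4
  ρ[z/w](R) → 4
  σ[z='q'](ρ[z/w](R)) → 0
  π[b](σ[z='q'](ρ[z/w](R))) → 0

E1 result:
b
2
E2 result:
b
(0 rows)
Witness: (2,) appears 1× in E1 but 0× in E2.

no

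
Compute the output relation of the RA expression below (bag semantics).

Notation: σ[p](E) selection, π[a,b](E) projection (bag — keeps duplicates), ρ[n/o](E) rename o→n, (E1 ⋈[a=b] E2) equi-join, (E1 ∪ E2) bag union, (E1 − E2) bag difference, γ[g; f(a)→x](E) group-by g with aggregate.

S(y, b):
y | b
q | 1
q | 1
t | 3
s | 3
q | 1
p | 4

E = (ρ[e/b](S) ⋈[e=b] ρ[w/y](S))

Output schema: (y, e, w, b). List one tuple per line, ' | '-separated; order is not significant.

Stepwise |·|:
  S → 6
  ρ[e/b](S) → 6
  S → 6
  ρ[w/y](S) → 6
  (ρ[e/b](S) ⋈[e=b] ρ[w/y](S)) → 14

== RESULT ==
y | e | w | b
p | 4 | p | 4
q | 1 | q | 1
q | 1 | q | 1
q | 1 | q | 1
q | 1 | q | 1
q | 1 | q | 1
q | 1 | q | 1
q | 1 | q | 1
q | 1 | q | 1
q | 1 | q | 1
s | 3 | s | 3
s | 3 | t | 3
t | 3 | s | 3
t | 3 | t | 3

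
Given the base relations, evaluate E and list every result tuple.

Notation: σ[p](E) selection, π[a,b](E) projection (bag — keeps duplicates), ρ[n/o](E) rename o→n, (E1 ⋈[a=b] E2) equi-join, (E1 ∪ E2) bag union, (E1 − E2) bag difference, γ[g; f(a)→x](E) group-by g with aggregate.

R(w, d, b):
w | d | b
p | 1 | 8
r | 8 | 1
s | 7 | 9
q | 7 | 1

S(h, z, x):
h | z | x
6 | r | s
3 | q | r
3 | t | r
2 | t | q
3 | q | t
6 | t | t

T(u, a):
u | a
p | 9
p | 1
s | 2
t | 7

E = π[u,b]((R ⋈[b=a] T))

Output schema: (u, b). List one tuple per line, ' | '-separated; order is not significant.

Stepwise |·|:
  R → 4
  T → 4
  (R ⋈[b=a] T) → 3
  π[u,b]((R ⋈[b=a] T)) → 3

== RESULT ==
u | b
p | 1
p | 1
p | 9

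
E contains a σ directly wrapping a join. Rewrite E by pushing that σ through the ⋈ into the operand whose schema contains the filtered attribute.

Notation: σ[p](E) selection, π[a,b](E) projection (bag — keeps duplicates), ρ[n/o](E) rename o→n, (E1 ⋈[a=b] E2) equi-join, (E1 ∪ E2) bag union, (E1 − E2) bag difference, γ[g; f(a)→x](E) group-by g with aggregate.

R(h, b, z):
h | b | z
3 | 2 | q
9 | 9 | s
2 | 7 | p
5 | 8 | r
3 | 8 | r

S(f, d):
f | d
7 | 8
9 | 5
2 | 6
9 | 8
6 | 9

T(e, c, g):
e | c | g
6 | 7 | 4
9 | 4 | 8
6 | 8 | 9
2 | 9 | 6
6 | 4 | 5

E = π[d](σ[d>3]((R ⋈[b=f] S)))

σ filters on d, owned by the right side.
E' = π[d]((R ⋈[b=f] σ[d>3](S)))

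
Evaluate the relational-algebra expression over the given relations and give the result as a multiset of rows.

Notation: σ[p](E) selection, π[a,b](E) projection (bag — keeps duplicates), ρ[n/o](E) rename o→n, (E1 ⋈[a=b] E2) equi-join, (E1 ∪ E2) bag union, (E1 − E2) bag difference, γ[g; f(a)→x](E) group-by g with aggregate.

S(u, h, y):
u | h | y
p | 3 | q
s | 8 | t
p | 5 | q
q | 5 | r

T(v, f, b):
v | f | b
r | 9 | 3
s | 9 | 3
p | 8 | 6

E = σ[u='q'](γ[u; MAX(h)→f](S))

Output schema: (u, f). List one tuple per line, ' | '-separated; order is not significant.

Subexpression sizes:
  S → 4
  γ[u; MAX(h)→f](S) → 3
  σ[u='q'](γ[u; MAX(h)→f](S)) → 1

== RESULT ==
u | f
q | 5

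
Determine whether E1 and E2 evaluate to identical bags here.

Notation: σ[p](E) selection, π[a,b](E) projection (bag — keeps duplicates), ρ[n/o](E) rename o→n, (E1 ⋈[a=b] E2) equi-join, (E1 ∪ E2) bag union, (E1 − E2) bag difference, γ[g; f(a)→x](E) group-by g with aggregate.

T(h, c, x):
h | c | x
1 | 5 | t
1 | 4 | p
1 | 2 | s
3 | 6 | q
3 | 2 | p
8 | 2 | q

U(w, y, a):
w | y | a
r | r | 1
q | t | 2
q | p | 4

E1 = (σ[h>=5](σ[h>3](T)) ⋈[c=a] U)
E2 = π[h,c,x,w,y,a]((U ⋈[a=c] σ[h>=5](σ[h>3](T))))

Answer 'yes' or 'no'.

E1 subexpression sizes:
  T → 6
  σ[h>3](T) → 1
  σ[h>=5](σ[h>3](T)) → 1
  U → 3
  (σ[h>=5](σ[h>3](T)) ⋈[c=a] U) → 1
E2 subexpression sizes:
  U → 3
  T → 6
  σ[h>3](T) → 1
  σ[h>=5](σ[h>3](T)) → 1
  (U ⋈[a=c] σ[h>=5](σ[h>3](T))) → 1
  π[h,c,x,w,y,a]((U ⋈[a=c] σ[h>=5](σ[h>3](T)))) → 1

E1 and E2 produce the same multiset:
h | c | x | w | y | a
8 | 2 | q | q | t | 2

yes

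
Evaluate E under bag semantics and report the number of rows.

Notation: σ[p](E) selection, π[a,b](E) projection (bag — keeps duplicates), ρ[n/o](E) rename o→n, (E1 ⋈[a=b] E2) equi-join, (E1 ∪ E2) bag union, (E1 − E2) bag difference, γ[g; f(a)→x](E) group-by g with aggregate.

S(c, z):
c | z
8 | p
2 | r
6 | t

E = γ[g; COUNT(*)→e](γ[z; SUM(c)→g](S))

Stepwise |·|:
  S → 3
  γ[z; SUM(c)→g](S) → 3
  γ[g; COUNT(*)→e](γ[z; SUM(c)→g](S)) → 3

|E| = 3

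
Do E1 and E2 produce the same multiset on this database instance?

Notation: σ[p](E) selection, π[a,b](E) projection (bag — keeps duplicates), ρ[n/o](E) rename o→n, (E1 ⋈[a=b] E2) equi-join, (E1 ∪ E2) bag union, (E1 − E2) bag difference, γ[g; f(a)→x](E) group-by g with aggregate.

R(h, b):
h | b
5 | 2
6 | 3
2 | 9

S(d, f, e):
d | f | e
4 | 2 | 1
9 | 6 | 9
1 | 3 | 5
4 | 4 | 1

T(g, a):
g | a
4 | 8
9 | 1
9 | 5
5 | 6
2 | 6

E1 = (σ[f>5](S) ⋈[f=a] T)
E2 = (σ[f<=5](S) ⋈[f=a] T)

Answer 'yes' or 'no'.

E1 subexpression sizes:
  S → 4
  σ[f>5](S) → 1
  T → 5
  (σ[f>5](S) ⋈[f=a] T) → 2
E2 subexpression sizes:
  S → 4
  σ[f<=5](S) → 3
  T → 5
  (σ[f<=5](S) ⋈[f=a] T) → 0

E1 result:
d | f | e | g | a
9 | 6 | 9 | 2 | 6
9 | 6 | 9 | 5 | 6
E2 result:
d | f | e | g | a
(0 rows)
Witness: (9, 6, 9, 5, 6) appears 1× in E1 but 0× in E2.

no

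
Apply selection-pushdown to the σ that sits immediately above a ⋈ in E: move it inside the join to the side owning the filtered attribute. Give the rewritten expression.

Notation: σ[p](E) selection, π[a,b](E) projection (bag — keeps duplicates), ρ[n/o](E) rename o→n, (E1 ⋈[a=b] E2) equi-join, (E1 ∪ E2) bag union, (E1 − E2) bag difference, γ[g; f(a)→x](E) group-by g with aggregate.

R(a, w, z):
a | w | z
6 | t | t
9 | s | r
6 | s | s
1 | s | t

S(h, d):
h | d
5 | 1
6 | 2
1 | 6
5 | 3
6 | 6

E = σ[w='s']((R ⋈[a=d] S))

σ filters on w, owned by the left side.
E' = (σ[w='s'](R) ⋈[a=d] S)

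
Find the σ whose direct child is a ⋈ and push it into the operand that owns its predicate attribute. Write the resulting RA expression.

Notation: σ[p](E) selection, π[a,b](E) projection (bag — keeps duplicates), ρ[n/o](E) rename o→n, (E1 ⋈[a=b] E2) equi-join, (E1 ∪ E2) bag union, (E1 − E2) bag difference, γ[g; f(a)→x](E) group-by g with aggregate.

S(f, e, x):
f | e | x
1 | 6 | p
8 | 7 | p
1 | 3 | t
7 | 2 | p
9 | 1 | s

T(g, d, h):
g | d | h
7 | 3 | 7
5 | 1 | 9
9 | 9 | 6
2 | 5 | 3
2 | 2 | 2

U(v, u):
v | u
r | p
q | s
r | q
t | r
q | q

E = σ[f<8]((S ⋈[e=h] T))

σ filters on f, owned by the left side.
E' = (σ[f<8](S) ⋈[e=h] T)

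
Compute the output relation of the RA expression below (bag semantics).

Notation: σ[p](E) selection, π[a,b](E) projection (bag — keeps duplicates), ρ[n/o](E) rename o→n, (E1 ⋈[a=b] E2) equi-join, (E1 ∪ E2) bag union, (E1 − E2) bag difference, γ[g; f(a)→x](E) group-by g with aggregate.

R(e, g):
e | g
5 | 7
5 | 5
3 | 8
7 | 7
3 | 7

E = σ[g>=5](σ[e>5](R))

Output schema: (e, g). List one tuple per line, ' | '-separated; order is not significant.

Row counts bottom-up:
  R → 5
  σ[e>5](R) → 1
  σ[g>=5](σ[e>5](R)) → 1

== RESULT ==
e | g
7 | 7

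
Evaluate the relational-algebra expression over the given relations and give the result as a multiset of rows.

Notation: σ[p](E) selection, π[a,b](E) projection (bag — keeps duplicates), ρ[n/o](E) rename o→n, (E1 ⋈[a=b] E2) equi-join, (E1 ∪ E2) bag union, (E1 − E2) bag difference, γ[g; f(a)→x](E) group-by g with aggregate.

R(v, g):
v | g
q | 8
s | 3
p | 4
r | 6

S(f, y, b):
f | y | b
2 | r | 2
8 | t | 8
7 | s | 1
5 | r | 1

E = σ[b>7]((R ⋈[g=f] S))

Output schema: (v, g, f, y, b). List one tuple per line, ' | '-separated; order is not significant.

Stepwise |·|:
  R → 4
  S → 4
  (R ⋈[g=f] S) → 1
  σ[b>7]((R ⋈[g=f] S)) → 1

== RESULT ==
v | g | f | y | b
q | 8 | 8 | t | 8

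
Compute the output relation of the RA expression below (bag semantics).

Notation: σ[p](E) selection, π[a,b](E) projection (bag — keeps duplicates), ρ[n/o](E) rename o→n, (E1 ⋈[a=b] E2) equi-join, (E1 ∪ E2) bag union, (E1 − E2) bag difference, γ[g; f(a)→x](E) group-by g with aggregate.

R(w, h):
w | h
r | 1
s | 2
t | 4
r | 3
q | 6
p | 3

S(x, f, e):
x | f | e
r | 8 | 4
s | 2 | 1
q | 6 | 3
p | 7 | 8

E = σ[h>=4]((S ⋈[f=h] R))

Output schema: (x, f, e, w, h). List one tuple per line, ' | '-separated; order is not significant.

Per-node cardinality:
  S → 4
  R → 6
  (S ⋈[f=h] R) → 2
  σ[h>=4]((S ⋈[f=h] R)) → 1

== RESULT ==
x | f | e | w | h
q | 6 | 3 | q | 6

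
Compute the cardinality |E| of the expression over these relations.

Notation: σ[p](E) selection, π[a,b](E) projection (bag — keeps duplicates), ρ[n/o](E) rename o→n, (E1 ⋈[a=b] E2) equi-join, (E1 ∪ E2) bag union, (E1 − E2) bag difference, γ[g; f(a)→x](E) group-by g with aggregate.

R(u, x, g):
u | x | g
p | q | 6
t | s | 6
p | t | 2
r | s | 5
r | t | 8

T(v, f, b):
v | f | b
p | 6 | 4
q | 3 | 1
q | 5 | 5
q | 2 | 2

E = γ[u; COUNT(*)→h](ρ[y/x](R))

Subexpression sizes:
  R → 5
  ρ[y/x](R) → 5
  γ[u; COUNT(*)→h](ρ[y/x](R)) → 3

|E| = 3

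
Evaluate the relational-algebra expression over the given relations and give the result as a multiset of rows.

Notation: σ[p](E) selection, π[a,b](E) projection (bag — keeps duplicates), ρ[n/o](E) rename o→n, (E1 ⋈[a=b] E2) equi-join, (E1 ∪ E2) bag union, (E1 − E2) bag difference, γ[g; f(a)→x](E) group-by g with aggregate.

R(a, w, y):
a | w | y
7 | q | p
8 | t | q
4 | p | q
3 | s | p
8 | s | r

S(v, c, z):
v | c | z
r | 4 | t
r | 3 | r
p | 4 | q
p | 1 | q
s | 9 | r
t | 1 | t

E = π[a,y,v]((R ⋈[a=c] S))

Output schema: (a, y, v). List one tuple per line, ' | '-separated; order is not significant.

Subexpression sizes:
  R → 5
  S → 6
  (R ⋈[a=c] S) → 3
  π[a,y,v]((R ⋈[a=c] S)) → 3

== RESULT ==
a | y | v
3 | p | r
4 | q | p
4 | q | r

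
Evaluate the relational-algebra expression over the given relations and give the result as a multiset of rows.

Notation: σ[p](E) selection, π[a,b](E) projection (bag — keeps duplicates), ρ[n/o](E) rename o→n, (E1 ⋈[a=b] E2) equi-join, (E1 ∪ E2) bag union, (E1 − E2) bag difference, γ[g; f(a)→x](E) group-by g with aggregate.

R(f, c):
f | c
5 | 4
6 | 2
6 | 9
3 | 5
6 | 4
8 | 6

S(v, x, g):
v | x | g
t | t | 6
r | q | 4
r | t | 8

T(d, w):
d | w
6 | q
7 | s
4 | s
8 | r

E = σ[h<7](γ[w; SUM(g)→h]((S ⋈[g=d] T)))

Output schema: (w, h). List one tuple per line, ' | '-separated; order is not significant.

Subexpression sizes:
  S → 3
  T → 4
  (S ⋈[g=d] T) → 3
  γ[w; SUM(g)→h]((S ⋈[g=d] T)) → 3
  σ[h<7](γ[w; SUM(g)→h]((S ⋈[g=d] T))) → 2

== RESULT ==
w | h
q | 6
s | 4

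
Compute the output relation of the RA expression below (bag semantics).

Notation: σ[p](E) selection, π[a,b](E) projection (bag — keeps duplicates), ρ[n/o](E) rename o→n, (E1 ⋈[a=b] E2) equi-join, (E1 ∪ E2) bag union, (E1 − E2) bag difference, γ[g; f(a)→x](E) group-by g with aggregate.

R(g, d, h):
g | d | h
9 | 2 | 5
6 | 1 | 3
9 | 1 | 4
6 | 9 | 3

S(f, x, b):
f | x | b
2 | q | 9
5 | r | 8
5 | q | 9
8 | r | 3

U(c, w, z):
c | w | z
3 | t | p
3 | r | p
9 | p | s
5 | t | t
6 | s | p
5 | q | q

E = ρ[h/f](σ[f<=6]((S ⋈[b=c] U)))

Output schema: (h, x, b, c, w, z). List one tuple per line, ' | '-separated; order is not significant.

Row counts bottom-up:
  S → 4
  U → 6
  (S ⋈[b=c] U) → 4
  σ[f<=6]((S ⋈[b=c] U)) → 2
  ρ[h/f](σ[f<=6]((S ⋈[b=c] U))) → 2

== RESULT ==
h | x | b | c | w | z
2 | q | 9 | 9 | p | s
5 | q | 9 | 9 | p | s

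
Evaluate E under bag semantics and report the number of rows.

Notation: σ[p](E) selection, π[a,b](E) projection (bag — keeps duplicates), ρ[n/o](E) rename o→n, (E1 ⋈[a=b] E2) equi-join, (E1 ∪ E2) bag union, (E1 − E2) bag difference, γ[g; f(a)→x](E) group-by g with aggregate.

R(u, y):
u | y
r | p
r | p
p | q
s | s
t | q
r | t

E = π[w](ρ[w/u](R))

Subexpression sizes:
  R → 6
  ρ[w/u](R) → 6
  π[w](ρ[w/u](R)) → 6

|E| = 6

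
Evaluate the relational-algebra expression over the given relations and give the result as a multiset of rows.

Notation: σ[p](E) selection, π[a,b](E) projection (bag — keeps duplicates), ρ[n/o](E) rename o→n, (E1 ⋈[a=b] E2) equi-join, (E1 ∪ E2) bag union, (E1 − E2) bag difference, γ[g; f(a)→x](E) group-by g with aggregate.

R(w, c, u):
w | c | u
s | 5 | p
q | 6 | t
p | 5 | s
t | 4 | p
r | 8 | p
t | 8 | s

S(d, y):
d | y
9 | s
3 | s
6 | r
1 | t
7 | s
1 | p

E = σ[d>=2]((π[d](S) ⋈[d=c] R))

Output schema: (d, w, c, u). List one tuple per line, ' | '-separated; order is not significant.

Stepwise |·|:
  S → 6
  π[d](S) → 6
  R → 6
  (π[d](S) ⋈[d=c] R) → 1
  σ[d>=2]((π[d](S) ⋈[d=c] R)) → 1

== RESULT ==
d | w | c | u
6 | q | 6 | t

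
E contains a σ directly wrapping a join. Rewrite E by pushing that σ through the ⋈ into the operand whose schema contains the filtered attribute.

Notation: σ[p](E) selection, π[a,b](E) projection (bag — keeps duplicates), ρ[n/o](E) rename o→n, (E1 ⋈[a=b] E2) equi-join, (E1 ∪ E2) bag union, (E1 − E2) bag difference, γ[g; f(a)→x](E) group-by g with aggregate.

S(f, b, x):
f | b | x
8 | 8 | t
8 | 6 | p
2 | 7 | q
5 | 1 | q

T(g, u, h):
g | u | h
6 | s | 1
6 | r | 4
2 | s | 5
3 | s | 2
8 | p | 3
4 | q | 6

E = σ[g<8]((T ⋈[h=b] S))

σ filters on g, owned by the left side.
E' = (σ[g<8](T) ⋈[h=b] S)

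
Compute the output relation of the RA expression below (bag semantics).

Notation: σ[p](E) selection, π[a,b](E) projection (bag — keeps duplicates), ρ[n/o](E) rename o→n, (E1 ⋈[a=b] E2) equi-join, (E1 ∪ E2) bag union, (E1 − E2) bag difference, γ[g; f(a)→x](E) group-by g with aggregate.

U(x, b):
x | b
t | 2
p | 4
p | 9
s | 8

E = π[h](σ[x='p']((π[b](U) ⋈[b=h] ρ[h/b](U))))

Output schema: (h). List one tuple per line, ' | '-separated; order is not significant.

Stepwise |·|:
  U → 4
  π[b](U) → 4
  U → 4
  ρ[h/b](U) → 4
  (π[b](U) ⋈[b=h] ρ[h/b](U)) → 4
  σ[x='p']((π[b](U) ⋈[b=h] ρ[h/b](U))) → 2
  π[h](σ[x='p']((π[b](U) ⋈[b=h] ρ[h/b](U)))) → 2

== RESULT ==
h
4
9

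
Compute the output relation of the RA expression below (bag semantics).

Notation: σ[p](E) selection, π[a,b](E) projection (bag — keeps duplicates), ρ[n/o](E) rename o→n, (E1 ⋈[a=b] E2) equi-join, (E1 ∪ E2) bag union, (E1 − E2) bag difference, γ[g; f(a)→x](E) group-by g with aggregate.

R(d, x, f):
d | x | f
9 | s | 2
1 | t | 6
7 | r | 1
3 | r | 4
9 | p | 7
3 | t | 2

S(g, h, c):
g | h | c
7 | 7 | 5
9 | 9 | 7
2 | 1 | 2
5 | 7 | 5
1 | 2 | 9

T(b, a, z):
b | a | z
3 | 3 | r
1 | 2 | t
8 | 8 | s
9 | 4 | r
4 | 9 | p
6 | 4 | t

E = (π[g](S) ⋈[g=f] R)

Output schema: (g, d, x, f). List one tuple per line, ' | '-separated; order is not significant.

Per-node cardinality:
  S → 5
  π[g](S) → 5
  R → 6
  (π[g](S) ⋈[g=f] R) → 4

== RESULT ==
g | d | x | f
1 | 7 | r | 1
2 | 3 | t | 2
2 | 9 | s | 2
7 | 9 | p | 7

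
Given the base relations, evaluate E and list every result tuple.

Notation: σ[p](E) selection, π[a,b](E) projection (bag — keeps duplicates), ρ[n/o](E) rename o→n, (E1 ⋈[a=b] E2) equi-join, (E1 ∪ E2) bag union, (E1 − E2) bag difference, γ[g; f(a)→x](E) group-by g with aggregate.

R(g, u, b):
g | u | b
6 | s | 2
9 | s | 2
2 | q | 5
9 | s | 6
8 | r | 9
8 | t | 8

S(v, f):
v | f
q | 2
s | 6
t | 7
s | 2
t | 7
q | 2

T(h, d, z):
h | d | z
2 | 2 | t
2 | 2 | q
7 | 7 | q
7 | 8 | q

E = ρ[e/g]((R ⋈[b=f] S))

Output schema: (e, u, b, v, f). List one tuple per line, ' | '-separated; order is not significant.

Per-node cardinality:
  R → 6
  S → 6
  (R ⋈[b=f] S) → 7
  ρ[e/g]((R ⋈[b=f] S)) → 7

== RESULT ==
e | u | b | v | f
6 | s | 2 | q | 2
6 | s | 2 | q | 2
6 | s | 2 | s | 2
9 | s | 2 | q | 2
9 | s | 2 | q | 2
9 | s | 2 | s | 2
9 | s | 6 | s | 6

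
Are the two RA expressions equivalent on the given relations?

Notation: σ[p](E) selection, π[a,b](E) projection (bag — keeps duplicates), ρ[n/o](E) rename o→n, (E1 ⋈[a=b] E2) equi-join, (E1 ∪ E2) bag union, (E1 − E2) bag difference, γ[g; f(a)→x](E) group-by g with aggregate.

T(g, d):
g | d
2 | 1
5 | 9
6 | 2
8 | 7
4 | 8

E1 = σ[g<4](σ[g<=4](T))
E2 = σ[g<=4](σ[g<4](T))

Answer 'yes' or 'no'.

E1 subexpression sizes:
  T → 5
  σ[g<=4](T) → 2
  σ[g<4](σ[g<=4](T)) → 1
E2 subexpression sizes:
  T → 5
  σ[g<4](T) → 1
  σ[g<=4](σ[g<4](T)) → 1

E1 and E2 produce the same multiset:
g | d
2 | 1

yes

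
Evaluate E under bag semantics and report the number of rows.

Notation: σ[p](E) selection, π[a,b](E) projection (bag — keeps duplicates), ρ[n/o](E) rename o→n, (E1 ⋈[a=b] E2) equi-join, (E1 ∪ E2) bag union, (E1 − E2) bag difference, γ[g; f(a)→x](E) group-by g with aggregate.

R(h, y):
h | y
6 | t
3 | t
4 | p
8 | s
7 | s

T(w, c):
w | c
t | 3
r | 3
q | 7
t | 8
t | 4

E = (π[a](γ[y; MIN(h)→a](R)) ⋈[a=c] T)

Stepwise |·|:
  R → 5
  γ[y; MIN(h)→a](R) → 3
  π[a](γ[y; MIN(h)→a](R)) → 3
  T → 5
  (π[a](γ[y; MIN(h)→a](R)) ⋈[a=c] T) → 4

|E| = 4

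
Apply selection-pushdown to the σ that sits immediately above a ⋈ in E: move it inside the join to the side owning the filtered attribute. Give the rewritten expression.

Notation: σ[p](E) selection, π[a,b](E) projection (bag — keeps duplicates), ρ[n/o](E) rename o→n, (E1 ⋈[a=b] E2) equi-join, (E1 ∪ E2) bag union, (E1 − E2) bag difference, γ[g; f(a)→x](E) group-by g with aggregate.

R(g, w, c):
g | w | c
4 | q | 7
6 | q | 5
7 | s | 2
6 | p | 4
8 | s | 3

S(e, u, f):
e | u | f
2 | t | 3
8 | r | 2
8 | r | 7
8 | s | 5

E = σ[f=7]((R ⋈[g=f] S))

σ filters on f, owned by the right side.
E' = (R ⋈[g=f] σ[f=7](S))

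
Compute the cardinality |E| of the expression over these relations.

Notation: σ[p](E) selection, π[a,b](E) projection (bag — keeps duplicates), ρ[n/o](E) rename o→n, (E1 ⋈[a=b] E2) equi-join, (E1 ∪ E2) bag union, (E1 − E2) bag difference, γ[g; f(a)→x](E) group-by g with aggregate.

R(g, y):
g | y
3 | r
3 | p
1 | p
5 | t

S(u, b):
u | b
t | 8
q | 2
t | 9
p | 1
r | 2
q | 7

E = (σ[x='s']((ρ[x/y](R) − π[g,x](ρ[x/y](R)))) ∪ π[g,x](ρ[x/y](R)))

Row counts bottom-up:
  R → 4
  ρ[x/y](R) → 4
  R → 4
  ρ[x/y](R) → 4
  π[g,x](ρ[x/y](R)) → 4
  (ρ[x/y](R) − π[g,x](ρ[x/y](R))) → 0
  σ[x='s']((ρ[x/y](R) − π[g,x](ρ[x/y](R)))) → 0
  R → 4
  ρ[x/y](R) → 4
  π[g,x](ρ[x/y](R)) → 4
  (σ[x='s']((ρ[x/y](R) − π[g,x](ρ[x/y](R)))) ∪ π[g,x](ρ[x/y](R))) → 4

|E| = 4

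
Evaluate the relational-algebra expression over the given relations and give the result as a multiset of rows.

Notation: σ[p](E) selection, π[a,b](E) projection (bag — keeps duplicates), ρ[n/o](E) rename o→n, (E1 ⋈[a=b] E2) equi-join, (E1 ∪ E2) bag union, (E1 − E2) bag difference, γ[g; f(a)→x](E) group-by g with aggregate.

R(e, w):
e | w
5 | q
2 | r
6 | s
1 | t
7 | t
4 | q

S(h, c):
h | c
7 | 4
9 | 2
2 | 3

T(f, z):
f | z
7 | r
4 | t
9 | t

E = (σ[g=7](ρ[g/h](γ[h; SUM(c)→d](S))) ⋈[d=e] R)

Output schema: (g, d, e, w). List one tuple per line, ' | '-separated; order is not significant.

Per-node cardinality:
  S → 3
  γ[h; SUM(c)→d](S) → 3
  ρ[g/h](γ[h; SUM(c)→d](S)) → 3
  σ[g=7](ρ[g/h](γ[h; SUM(c)→d](S))) → 1
  R → 6
  (σ[g=7](ρ[g/h](γ[h; SUM(c)→d](S))) ⋈[d=e] R) → 1

== RESULT ==
g | d | e | w
7 | 4 | 4 | q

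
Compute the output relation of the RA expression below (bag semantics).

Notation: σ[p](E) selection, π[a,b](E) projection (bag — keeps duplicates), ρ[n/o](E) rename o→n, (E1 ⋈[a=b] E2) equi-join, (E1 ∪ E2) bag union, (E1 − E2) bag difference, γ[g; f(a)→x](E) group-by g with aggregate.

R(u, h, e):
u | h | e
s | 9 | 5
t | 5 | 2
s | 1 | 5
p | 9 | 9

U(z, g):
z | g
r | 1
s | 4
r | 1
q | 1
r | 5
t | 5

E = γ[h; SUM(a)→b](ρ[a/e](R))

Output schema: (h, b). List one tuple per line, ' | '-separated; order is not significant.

Stepwise |·|:
  R → 4
  ρ[a/e](R) → 4
  γ[h; SUM(a)→b](ρ[a/e](R)) → 3

== RESULT ==
h | b
1 | 5
5 | 2
9 | 14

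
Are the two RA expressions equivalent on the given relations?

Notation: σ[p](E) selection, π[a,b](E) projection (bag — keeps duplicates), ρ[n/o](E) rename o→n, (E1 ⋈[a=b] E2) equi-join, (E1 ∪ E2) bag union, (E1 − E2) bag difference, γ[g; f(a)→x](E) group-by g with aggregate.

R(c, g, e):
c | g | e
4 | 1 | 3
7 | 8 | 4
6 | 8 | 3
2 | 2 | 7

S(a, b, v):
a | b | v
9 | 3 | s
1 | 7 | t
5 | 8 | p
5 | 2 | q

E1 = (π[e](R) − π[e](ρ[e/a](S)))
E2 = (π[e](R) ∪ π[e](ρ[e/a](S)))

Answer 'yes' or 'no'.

E1 subexpression sizes:
  R → 4
  π[e](R) → 4
  S → 4
  ρ[e/a](S) → 4
  π[e](ρ[e/a](S)) → 4
  (π[e](R) − π[e](ρ[e/a](S))) → 4
E2 subexpression sizes:
  R → 4
  π[e](R) → 4
  S → 4
  ρ[e/a](S) → 4
  π[e](ρ[e/a](S)) → 4
  (π[e](R) ∪ π[e](ρ[e/a](S))) → 8

E1 result:
e
3
3
4
7
E2 result:
e
1
3
3
4
5
5
7
9
Witness: (5,) appears 0× in E1 but 2× in E2.

no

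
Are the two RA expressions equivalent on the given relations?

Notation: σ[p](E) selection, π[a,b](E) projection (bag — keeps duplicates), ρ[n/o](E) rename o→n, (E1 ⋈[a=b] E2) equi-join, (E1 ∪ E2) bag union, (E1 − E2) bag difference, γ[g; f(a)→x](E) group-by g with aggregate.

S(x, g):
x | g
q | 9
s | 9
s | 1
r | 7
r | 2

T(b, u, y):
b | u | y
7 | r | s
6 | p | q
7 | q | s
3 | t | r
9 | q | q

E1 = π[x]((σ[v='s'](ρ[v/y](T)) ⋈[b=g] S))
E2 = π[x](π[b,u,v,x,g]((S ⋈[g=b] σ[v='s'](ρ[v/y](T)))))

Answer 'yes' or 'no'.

E1 subexpression sizes:
  T → 5
  ρ[v/y](T) → 5
  σ[v='s'](ρ[v/y](T)) → 2
  S → 5
  (σ[v='s'](ρ[v/y](T)) ⋈[b=g] S) → 2
  π[x]((σ[v='s'](ρ[v/y](T)) ⋈[b=g] S)) → 2
E2 subexpression sizes:
  S → 5
  T → 5
  ρ[v/y](T) → 5
  σ[v='s'](ρ[v/y](T)) → 2
  (S ⋈[g=b] σ[v='s'](ρ[v/y](T))) → 2
  π[b,u,v,x,g]((S ⋈[g=b] σ[v='s'](ρ[v/y](T)))) → 2
  π[x](π[b,u,v,x,g]((S ⋈[g=b] σ[v='s'](ρ[v/y](T))))) → 2

E1 and E2 produce the same multiset:
x
r
r

yes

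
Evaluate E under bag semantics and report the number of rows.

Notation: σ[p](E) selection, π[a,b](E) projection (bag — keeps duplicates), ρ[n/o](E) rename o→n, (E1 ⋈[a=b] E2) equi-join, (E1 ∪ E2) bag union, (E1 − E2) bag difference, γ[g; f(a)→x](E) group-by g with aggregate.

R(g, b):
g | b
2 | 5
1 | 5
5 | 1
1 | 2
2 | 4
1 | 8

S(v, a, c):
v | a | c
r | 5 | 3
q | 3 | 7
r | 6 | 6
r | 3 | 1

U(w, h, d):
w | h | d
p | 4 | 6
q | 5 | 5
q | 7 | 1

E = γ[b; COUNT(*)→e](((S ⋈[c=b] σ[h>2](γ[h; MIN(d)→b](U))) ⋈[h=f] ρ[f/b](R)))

Per-node cardinality:
  S → 4
  U → 3
  γ[h; MIN(d)→b](U) → 3
  σ[h>2](γ[h; MIN(d)→b](U)) → 3
  (S ⋈[c=b] σ[h>2](γ[h; MIN(d)→b](U))) → 2
  R → 6
  ρ[f/b](R) → 6
  ((S ⋈[c=b] σ[h>2](γ[h; MIN(d)→b](U))) ⋈[h=f] ρ[f/b](R)) → 1
  γ[b; COUNT(*)→e](((S ⋈[c=b] σ[h>2](γ[h; MIN(d)→b](U))) ⋈[h=f] ρ[f/b](R))) → 1

|E| = 1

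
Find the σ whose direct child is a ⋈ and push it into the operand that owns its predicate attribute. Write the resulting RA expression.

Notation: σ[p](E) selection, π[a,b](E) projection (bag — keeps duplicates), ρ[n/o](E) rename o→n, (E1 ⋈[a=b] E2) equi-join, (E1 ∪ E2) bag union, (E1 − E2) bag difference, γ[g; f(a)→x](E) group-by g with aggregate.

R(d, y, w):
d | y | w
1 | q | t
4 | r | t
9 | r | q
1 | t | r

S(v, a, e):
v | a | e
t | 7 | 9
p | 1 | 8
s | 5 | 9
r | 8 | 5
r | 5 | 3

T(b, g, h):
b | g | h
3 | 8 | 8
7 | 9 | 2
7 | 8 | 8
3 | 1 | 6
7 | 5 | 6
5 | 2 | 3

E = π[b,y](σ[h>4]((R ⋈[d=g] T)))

σ filters on h, owned by the right side.
E' = π[b,y]((R ⋈[d=g] σ[h>4](T)))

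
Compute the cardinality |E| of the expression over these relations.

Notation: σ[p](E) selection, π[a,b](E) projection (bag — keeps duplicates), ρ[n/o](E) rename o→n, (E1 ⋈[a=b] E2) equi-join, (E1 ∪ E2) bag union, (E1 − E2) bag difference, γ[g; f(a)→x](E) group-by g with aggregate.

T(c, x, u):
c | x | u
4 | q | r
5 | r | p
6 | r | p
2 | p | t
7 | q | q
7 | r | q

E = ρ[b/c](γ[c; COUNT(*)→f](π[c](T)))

Per-node cardinality:
  T → 6
  π[c](T) → 6
  γ[c; COUNT(*)→f](π[c](T)) → 5
  ρ[b/c](γ[c; COUNT(*)→f](π[c](T))) → 5

|E| = 5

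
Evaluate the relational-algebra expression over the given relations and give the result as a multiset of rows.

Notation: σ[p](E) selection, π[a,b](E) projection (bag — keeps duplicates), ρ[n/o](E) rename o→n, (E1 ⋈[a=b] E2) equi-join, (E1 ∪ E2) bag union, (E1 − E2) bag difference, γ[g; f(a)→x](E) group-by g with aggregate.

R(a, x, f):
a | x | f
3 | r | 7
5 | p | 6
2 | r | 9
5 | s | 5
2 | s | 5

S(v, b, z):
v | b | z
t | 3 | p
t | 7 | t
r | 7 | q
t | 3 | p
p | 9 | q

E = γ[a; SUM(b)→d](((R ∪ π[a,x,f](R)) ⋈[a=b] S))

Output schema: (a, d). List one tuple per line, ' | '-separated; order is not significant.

Subexpression sizes:
  R → 5
  R → 5
  π[a,x,f](R) → 5
  (R ∪ π[a,x,f](R)) → 10
  S → 5
  ((R ∪ π[a,x,f](R)) ⋈[a=b] S) → 4
  γ[a; SUM(b)→d](((R ∪ π[a,x,f](R)) ⋈[a=b] S)) → 1

== RESULT ==
a | d
3 | 12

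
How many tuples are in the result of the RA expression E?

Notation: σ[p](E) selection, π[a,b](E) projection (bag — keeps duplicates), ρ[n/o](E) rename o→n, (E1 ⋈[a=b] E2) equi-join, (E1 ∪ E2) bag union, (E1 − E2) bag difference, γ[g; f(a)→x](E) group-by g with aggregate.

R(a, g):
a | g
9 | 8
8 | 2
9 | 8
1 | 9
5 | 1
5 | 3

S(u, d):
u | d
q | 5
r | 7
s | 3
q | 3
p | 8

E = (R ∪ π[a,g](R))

Subexpression sizes:
  R → 6
  R → 6
  π[a,g](R) → 6
  (R ∪ π[a,g](R)) → 12

|E| = 12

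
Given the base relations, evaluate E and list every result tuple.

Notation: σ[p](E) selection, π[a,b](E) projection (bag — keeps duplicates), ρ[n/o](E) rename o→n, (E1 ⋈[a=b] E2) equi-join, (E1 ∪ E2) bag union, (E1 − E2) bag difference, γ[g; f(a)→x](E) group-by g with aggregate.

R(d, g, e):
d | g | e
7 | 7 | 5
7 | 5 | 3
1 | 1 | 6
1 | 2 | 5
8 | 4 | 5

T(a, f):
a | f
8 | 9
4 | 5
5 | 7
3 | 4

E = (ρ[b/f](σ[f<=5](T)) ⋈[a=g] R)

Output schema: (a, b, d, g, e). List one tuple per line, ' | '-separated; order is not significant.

Subexpression sizes:
  T → 4
  σ[f<=5](T) → 2
  ρ[b/f](σ[f<=5](T)) → 2
  R → 5
  (ρ[b/f](σ[f<=5](T)) ⋈[a=g] R) → 1

== RESULT ==
a | b | d | g | e
4 | 5 | 8 | 4 | 5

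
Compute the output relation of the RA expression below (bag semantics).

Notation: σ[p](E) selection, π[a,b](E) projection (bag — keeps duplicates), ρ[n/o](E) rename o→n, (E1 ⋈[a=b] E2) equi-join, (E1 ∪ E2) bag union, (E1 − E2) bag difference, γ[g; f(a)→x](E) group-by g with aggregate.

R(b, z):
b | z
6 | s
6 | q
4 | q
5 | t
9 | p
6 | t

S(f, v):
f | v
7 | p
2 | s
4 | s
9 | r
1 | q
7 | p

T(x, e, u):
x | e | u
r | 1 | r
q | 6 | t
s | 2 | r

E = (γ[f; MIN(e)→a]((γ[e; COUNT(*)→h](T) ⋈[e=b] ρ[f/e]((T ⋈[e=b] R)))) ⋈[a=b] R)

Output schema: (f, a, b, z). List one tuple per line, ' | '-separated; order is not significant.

Subexpression sizes:
  T → 3
  γ[e; COUNT(*)→h](T) → 3
  T → 3
  R → 6
  (T ⋈[e=b] R) → 3
  ρ[f/e]((T ⋈[e=b] R)) → 3
  (γ[e; COUNT(*)→h](T) ⋈[e=b] ρ[f/e]((T ⋈[e=b] R))) → 3
  γ[f; MIN(e)→a]((γ[e; COUNT(*)→h](T) ⋈[e=b] ρ[f/e]((T ⋈[e=b] R)))) → 1
  R → 6
  (γ[f; MIN(e)→a]((γ[e; COUNT(*)→h](T) ⋈[e=b] ρ[f/e]((T ⋈[e=b] R)))) ⋈[a=b] R) → 3

== RESULT ==
f | a | b | z
6 | 6 | 6 | q
6 | 6 | 6 | s
6 | 6 | 6 | t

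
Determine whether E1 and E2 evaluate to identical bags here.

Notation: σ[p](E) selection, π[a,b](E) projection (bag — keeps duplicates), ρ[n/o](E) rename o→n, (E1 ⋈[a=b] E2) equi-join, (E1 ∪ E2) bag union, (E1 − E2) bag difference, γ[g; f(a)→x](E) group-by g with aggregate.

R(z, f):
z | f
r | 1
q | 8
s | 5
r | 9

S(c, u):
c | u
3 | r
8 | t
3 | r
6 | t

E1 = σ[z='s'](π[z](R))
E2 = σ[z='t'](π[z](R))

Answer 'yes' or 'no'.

E1 stepwise |·|:
  R → 4
  π[z](R) → 4
  σ[z='s'](π[z](R)) → 1
E2 stepwise |·|:
  R → 4
  π[z](R) → 4
  σ[z='t'](π[z](R)) → 0

E1 result:
z
s
E2 result:
z
(0 rows)
Witness: ('s',) appears 1× in E1 but 0× in E2.

no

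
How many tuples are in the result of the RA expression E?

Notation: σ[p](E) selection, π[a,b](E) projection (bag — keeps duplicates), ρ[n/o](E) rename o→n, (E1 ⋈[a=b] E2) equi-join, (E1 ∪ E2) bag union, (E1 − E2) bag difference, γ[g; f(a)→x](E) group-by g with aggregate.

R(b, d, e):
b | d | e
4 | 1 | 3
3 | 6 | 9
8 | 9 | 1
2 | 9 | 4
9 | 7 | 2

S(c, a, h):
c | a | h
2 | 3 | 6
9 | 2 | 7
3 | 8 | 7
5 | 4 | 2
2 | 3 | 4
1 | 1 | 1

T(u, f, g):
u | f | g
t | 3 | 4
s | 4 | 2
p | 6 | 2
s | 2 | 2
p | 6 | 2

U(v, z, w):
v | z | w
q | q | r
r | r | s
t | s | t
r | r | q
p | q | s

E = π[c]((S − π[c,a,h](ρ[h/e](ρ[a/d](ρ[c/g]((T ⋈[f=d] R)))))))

Subexpression sizes:
  S → 6
  T → 5
  R → 5
  (T ⋈[f=d] R) → 2
  ρ[c/g]((T ⋈[f=d] R)) → 2
  ρ[a/d](ρ[c/g]((T ⋈[f=d] R))) → 2
  ρ[h/e](ρ[a/d](ρ[c/g]((T ⋈[f=d] R)))) → 2
  π[c,a,h](ρ[h/e](ρ[a/d](ρ[c/g]((T ⋈[f=d] R))))) → 2
  (S − π[c,a,h](ρ[h/e](ρ[a/d](ρ[c/g]((T ⋈[f=d] R)))))) → 6
  π[c]((S − π[c,a,h](ρ[h/e](ρ[a/d](ρ[c/g]((T ⋈[f=d] R))))))) → 6

|E| = 6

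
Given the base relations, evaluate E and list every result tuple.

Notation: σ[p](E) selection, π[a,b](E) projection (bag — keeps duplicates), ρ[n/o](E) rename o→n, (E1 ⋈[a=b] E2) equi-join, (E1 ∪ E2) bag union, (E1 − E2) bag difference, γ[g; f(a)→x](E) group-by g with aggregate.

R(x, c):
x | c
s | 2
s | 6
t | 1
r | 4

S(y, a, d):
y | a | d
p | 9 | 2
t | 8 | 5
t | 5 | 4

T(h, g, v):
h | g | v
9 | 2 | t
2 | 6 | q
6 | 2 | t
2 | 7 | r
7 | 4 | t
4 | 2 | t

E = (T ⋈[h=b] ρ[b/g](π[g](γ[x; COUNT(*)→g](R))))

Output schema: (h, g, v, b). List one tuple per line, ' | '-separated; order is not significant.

Per-node cardinality:
  T → 6
  R → 4
  γ[x; COUNT(*)→g](R) → 3
  π[g](γ[x; COUNT(*)→g](R)) → 3
  ρ[b/g](π[g](γ[x; COUNT(*)→g](R))) → 3
  (T ⋈[h=b] ρ[b/g](π[g](γ[x; COUNT(*)→g](R)))) → 2

== RESULT ==
h | g | v | b
2 | 6 | q | 2
2 | 7 | r | 2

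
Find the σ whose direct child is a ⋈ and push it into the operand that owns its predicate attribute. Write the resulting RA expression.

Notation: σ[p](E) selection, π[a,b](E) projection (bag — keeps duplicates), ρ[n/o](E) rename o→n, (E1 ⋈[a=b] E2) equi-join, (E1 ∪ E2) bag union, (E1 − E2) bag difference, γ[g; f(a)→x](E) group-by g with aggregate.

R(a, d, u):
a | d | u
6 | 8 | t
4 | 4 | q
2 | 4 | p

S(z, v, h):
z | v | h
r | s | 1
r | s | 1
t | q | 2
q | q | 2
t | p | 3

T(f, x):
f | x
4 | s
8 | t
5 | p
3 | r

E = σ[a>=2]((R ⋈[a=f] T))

σ filters on a, owned by the left side.
E' = (σ[a>=2](R) ⋈[a=f] T)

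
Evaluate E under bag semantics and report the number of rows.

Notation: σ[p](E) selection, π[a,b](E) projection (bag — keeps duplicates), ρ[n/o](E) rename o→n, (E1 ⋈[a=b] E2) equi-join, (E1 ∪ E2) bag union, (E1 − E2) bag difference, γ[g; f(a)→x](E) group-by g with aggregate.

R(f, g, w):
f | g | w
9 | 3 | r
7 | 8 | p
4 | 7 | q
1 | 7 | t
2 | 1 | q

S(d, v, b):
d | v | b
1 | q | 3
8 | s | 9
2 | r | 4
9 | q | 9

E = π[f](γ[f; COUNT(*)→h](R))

Row counts bottom-up:
  R → 5
  γ[f; COUNT(*)→h](R) → 5
  π[f](γ[f; COUNT(*)→h](R)) → 5

|E| = 5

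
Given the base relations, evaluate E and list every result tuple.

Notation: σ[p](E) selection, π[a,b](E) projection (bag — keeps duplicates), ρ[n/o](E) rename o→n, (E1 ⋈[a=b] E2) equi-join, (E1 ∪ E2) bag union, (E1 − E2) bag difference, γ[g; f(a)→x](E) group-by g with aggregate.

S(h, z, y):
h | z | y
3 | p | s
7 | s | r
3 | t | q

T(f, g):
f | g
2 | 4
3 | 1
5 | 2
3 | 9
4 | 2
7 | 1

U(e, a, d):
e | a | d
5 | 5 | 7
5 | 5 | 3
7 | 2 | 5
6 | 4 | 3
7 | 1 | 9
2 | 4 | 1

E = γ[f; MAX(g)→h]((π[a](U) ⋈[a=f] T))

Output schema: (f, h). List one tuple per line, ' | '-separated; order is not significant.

Subexpression sizes:
  U → 6
  π[a](U) → 6
  T → 6
  (π[a](U) ⋈[a=f] T) → 5
  γ[f; MAX(g)→h]((π[a](U) ⋈[a=f] T)) → 3

== RESULT ==
f | h
2 | 4
4 | 2
5 | 2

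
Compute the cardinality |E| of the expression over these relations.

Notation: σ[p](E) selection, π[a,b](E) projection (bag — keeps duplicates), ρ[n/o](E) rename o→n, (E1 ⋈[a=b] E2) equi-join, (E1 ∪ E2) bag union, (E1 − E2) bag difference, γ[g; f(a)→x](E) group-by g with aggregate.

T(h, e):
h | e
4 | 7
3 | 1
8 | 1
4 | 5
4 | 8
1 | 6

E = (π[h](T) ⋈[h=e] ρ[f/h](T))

Row counts bottom-up:
  T → 6
  π[h](T) → 6
  T → 6
  ρ[f/h](T) → 6
  (π[h](T) ⋈[h=e] ρ[f/h](T)) → 3

|E| = 3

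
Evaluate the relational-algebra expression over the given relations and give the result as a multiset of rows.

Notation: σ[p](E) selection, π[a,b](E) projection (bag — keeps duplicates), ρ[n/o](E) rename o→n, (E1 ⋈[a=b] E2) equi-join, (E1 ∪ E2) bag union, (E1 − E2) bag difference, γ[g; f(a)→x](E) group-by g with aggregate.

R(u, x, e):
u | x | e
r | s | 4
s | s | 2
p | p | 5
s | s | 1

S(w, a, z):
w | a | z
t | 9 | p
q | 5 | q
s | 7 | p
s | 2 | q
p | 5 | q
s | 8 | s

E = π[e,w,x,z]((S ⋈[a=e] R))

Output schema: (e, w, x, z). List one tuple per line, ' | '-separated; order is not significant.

Stepwise |·|:
  S → 6
  R → 4
  (S ⋈[a=e] R) → 3
  π[e,w,x,z]((S ⋈[a=e] R)) → 3

== RESULT ==
e | w | x | z
2 | s | s | q
5 | p | p | q
5 | q | p | q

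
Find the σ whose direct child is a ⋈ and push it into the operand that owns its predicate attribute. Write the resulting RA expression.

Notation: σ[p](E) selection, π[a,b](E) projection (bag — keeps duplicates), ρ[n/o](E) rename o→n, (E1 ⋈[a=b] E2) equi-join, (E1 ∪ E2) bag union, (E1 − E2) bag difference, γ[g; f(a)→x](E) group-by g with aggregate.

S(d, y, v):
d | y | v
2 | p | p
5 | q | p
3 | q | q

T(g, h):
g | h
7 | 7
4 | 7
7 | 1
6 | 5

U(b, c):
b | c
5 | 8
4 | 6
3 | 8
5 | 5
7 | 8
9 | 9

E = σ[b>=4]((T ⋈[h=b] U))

σ filters on b, owned by the right side.
E' = (T ⋈[h=b] σ[b>=4](U))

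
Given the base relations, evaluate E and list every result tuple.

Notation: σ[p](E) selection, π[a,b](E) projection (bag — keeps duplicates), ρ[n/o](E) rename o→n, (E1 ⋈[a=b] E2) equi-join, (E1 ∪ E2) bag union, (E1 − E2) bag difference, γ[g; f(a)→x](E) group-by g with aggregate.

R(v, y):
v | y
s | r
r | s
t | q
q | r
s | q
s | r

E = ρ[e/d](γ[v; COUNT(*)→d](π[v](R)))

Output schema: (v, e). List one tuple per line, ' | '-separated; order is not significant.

Row counts bottom-up:
  R → 6
  π[v](R) → 6
  γ[v; COUNT(*)→d](π[v](R)) → 4
  ρ[e/d](γ[v; COUNT(*)→d](π[v](R))) → 4

== RESULT ==
v | e
q | 1
r | 1
s | 3
t | 1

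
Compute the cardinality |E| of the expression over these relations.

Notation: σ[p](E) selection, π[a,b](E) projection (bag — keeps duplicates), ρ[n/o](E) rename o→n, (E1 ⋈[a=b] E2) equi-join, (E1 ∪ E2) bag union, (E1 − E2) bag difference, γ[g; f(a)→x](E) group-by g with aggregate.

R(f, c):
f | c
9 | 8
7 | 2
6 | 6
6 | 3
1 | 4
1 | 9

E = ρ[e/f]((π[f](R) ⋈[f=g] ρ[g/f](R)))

Stepwise |·|:
  R → 6
  π[f](R) → 6
  R → 6
  ρ[g/f](R) → 6
  (π[f](R) ⋈[f=g] ρ[g/f](R)) → 10
  ρ[e/f]((π[f](R) ⋈[f=g] ρ[g/f](R))) → 10

|E| = 10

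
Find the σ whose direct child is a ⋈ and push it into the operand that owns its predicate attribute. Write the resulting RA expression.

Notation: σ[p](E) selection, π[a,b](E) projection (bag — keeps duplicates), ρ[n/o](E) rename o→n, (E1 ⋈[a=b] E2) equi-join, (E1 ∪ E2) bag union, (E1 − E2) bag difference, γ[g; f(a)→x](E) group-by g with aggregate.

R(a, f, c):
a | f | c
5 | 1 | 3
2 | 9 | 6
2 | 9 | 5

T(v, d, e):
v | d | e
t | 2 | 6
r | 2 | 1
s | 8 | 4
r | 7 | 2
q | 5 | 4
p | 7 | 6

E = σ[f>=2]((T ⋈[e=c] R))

σ filters on f, owned by the right side.
E' = (T ⋈[e=c] σ[f>=2](R))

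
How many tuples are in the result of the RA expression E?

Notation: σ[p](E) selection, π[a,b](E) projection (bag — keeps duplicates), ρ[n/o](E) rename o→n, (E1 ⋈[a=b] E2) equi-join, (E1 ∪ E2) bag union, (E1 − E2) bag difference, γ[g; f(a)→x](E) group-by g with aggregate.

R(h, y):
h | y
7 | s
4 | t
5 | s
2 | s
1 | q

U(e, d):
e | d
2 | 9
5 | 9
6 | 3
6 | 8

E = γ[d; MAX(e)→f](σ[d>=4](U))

Row counts bottom-up:
  U → 4
  σ[d>=4](U) → 3
  γ[d; MAX(e)→f](σ[d>=4](U)) → 2

|E| = 2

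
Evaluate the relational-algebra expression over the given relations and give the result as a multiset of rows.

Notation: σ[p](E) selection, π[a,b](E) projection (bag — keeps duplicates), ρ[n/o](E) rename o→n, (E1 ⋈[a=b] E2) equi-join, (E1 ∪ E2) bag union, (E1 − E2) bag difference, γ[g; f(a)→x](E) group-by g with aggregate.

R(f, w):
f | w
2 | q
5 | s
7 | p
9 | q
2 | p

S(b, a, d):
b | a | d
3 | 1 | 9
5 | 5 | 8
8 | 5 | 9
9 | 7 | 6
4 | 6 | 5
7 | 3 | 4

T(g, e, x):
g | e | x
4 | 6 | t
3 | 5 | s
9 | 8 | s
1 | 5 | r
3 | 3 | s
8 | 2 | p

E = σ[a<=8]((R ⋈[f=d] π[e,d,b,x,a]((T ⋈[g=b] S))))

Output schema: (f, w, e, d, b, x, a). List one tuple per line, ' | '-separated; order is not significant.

Per-node cardinality:
  R → 5
  T → 6
  S → 6
  (T ⋈[g=b] S) → 5
  π[e,d,b,x,a]((T ⋈[g=b] S)) → 5
  (R ⋈[f=d] π[e,d,b,x,a]((T ⋈[g=b] S))) → 4
  σ[a<=8]((R ⋈[f=d] π[e,d,b,x,a]((T ⋈[g=b] S)))) → 4

== RESULT ==
f | w | e | d | b | x | a
5 | s | 6 | 5 | 4 | t | 6
9 | q | 2 | 9 | 8 | p | 5
9 | q | 3 | 9 | 3 | s | 1
9 | q | 5 | 9 | 3 | s | 1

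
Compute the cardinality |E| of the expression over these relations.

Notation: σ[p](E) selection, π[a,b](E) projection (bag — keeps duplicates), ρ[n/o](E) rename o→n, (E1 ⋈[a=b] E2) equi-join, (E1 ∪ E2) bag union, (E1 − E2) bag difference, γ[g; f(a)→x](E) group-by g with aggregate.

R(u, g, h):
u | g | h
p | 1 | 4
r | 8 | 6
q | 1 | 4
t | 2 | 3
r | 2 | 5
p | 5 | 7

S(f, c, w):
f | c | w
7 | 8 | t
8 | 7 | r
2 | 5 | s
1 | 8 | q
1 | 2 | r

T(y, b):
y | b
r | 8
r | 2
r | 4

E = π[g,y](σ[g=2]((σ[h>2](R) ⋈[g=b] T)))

Per-node cardinality:
  R → 6
  σ[h>2](R) → 6
  T → 3
  (σ[h>2](R) ⋈[g=b] T) → 3
  σ[g=2]((σ[h>2](R) ⋈[g=b] T)) → 2
  π[g,y](σ[g=2]((σ[h>2](R) ⋈[g=b] T))) → 2

|E| = 2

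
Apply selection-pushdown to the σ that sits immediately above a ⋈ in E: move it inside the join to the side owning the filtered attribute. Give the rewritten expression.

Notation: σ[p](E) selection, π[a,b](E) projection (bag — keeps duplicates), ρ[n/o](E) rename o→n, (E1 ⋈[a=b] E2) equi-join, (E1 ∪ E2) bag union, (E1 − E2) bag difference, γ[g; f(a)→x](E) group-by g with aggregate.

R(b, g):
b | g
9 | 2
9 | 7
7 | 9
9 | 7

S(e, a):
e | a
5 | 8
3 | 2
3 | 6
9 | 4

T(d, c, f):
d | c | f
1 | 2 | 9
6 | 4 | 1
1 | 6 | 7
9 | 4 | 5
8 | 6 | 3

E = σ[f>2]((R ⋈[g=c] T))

σ filters on f, owned by the right side.
E' = (R ⋈[g=c] σ[f>2](T))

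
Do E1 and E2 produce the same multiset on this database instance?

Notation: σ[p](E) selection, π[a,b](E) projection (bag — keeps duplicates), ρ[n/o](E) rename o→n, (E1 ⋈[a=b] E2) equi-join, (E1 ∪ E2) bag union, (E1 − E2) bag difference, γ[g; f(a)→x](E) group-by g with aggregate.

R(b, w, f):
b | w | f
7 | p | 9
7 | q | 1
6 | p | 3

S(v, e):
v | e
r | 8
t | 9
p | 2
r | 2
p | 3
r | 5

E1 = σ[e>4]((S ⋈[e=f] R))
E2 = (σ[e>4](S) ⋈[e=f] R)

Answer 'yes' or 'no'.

E1 subexpression sizes:
  S → 6
  R → 3
  (S ⋈[e=f] R) → 2
  σ[e>4]((S ⋈[e=f] R)) → 1
E2 subexpression sizes:
  S → 6
  σ[e>4](S) → 3
  R → 3
  (σ[e>4](S) ⋈[e=f] R) → 1

E1 and E2 produce the same multiset:
v | e | b | w | f
t | 9 | 7 | p | 9

yes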